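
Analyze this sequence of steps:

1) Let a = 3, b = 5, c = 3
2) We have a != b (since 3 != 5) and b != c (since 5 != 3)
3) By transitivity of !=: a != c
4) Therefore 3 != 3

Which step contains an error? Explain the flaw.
Step 3: By transitivity of !=: a != c

Step 3 incorrectly applies transitivity to the '!=' relation. Transitivity states: if a R b and b R c, then a R c. However, '!=' is not transitive. Counterexample: 3 != 5 and 5 != 3, but 3 = 3 (both equal 3). Transitivity holds for relations like <, <=, =, but not for !=.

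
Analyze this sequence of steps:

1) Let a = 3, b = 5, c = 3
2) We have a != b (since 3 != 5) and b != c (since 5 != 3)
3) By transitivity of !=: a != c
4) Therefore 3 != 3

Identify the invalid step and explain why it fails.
Step 3: By transitivity of !=: a != c

Step 3 incorrectly applies transitivity to the '!=' relation. Transitivity states: if a R b and b R c, then a R c. However, '!=' is not transitive. Counterexample: 3 != 5 and 5 != 3, but 3 = 3 (both equal 3). Transitivity holds for relations like <, <=, =, but not for !=.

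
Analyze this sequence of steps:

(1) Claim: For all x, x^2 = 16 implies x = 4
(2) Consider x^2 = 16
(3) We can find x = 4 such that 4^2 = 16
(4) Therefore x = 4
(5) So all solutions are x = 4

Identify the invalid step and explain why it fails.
Step 4: Therefore x = 4

Step 4 incorrectly concludes that x = 4 is the only solution. The proof shows that x = 4 is A solution (existence), but does not show it is the ONLY solution (uniqueness). In fact, x = -4 is also a solution since (-4)^2 = 16. Finding one solution doesn't prove there are no others.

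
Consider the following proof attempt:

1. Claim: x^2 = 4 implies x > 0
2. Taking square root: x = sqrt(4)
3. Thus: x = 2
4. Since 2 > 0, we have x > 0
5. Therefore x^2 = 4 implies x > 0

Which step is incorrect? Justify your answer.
Step 2: Taking square root: x = sqrt(4)

Step 2 takes the square root and assumes the positive root only. The equation x^2 = 4 actually has two solutions: x = 2 and x = -2. The proof silently assumes x > 0 without justification, then uses this assumption to conclude x > 0, which is circular. The counterexample x = -2 shows the claim is false.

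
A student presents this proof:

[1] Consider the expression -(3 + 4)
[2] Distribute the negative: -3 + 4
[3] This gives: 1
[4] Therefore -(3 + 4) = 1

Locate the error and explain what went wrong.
Step 2: Distribute the negative: -3 + 4

Step 2 incorrectly distributes the negative sign. The correct distribution is -(3 + 4) = -3 - 4 = -7. The negative must be applied to both terms, not just the first. The error treats -(3 + 4) as -3 + 4, which equals 1 instead of -7.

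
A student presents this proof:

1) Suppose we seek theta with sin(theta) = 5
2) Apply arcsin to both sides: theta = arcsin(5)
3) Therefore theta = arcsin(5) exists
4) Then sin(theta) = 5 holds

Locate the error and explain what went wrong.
Step 2: Apply arcsin to both sides: theta = arcsin(5)

Step 2 applies arcsin to 5. However, arcsin(x) is only defined for x in [-1, 1] because sin(theta) can only produce values in that range. Since |5| > 1, arcsin(5) is undefined. There is no angle whose sine equals 5.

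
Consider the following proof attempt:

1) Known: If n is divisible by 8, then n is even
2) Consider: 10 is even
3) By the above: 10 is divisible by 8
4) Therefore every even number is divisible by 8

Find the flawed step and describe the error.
Step 3: By the above: 10 is divisible by 8

Step 3 commits the fallacy of affirming the consequent. The known fact 'divisible by 8 → even' does NOT imply 'even → divisible by 8'. That would be the converse, which is false. For example, 10 is even but 10 ÷ 8 = 1.25, which is not an integer.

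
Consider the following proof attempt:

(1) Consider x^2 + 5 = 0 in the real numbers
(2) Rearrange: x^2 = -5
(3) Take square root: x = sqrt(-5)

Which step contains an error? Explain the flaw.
Step 3: Take square root: x = sqrt(-5)

Step 3 takes the square root of -5, which is negative. In the real number system, the square root of a negative number is undefined. The equation x^2 + 5 = 0 has no real solutions. Square roots of negative numbers only exist in the complex numbers.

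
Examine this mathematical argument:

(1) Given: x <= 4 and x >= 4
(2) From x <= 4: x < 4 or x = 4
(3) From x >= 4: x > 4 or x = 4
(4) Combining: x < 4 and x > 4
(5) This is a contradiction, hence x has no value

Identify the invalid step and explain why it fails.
Step 4: Combining: x < 4 and x > 4

Step 4 incorrectly combines the conditions. From x <= 4 and x >= 4, the intersection is x = 4. The error treats the 'or' cases as 'and' requirements. The correct conclusion is that x = 4 is the unique solution, not that no solution exists.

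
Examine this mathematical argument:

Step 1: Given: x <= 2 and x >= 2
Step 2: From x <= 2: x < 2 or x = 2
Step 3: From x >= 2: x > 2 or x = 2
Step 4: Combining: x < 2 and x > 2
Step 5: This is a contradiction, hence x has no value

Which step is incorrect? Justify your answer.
Step 4: Combining: x < 2 and x > 2

Step 4 incorrectly combines the conditions. From x <= 2 and x >= 2, the intersection is x = 2. The error treats the 'or' cases as 'and' requirements. The correct conclusion is that x = 2 is the unique solution, not that no solution exists.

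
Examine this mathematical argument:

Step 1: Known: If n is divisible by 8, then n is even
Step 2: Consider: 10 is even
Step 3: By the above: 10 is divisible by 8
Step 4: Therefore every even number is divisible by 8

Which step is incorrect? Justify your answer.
Step 3: By the above: 10 is divisible by 8

Step 3 commits the fallacy of affirming the consequent. The known fact 'divisible by 8 → even' does NOT imply 'even → divisible by 8'. That would be the converse, which is false. For example, 10 is even but 10 ÷ 8 = 1.25, which is not an integer.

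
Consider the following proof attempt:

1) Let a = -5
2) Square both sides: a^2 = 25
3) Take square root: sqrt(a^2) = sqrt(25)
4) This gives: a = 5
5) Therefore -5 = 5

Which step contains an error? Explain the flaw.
Step 4: This gives: a = 5

Step 4 incorrectly states that sqrt(a^2) = a. The correct identity is sqrt(a^2) = |a|. Since a = -5 < 0, we have sqrt(a^2) = |-5| = 5, not a = -5.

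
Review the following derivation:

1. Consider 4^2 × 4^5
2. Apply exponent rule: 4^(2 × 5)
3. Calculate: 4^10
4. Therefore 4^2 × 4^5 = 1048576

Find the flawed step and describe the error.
Step 2: Apply exponent rule: 4^(2 × 5)

Step 2 incorrectly states that a^b × a^c = a^(b×c). The correct rule is a^b × a^c = a^(b+c). The actual value is 4^2 × 4^5 = 4^7 = 16384, not 4^10 = 1048576.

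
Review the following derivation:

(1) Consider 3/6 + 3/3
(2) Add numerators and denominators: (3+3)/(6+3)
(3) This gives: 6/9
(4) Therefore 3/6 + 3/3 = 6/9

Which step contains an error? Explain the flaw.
Step 2: Add numerators and denominators: (3+3)/(6+3)

Step 2 incorrectly adds fractions by separately adding numerators and denominators. This is wrong. The correct method requires a common denominator: 3/6 + 3/3 = (3×3 + 3×6)/(6×3) = 27/18 = 3/2. The method used gives 6/9, which is different.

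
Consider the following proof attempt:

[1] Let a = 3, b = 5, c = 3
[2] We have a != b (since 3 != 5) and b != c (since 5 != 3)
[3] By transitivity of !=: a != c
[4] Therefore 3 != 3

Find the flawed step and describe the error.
Step 3: By transitivity of !=: a != c

Step 3 incorrectly applies transitivity to the '!=' relation. Transitivity states: if a R b and b R c, then a R c. However, '!=' is not transitive. Counterexample: 3 != 5 and 5 != 3, but 3 = 3 (both equal 3). Transitivity holds for relations like <, <=, =, but not for !=.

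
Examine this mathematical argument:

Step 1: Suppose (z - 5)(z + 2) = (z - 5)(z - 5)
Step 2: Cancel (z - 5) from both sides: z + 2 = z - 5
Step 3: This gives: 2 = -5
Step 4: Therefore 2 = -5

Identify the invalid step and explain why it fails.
Step 2: Cancel (z - 5) from both sides: z + 2 = z - 5

Step 2 cancels (z - 5) from both sides. This is only valid if (z - 5) ≠ 0, i.e., z ≠ 5. When z = 5, both sides equal zero regardless of the other factors. The correct approach requires considering z = 5 as a separate case.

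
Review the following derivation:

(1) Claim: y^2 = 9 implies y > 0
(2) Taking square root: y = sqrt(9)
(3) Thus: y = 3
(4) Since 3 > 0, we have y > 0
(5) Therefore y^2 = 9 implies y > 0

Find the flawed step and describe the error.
Step 2: Taking square root: y = sqrt(9)

Step 2 takes the square root and assumes the positive root only. The equation y^2 = 9 actually has two solutions: y = 3 and y = -3. The proof silently assumes y > 0 without justification, then uses this assumption to conclude y > 0, which is circular. The counterexample y = -3 shows the claim is false.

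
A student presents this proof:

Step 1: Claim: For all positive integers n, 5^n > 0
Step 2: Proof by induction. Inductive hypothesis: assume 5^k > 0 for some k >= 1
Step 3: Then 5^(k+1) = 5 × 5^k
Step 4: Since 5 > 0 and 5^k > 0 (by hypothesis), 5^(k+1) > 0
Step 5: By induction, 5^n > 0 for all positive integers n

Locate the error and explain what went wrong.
Step 5: By induction, 5^n > 0 for all positive integers n

Step 5 concludes the proof by induction, but no base case was ever established. A valid induction proof requires: (1) a base case proving 5^1 > 0, and (2) an inductive step showing IF 5^k > 0 THEN 5^(k+1) > 0. Steps 2-4 correctly establish the inductive step, but without the base case the conclusion in step 5 does not follow.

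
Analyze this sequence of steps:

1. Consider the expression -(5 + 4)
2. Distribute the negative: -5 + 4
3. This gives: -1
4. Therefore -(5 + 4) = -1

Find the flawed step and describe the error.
Step 2: Distribute the negative: -5 + 4

Step 2 incorrectly distributes the negative sign. The correct distribution is -(5 + 4) = -5 - 4 = -9. The negative must be applied to both terms, not just the first. The error treats -(5 + 4) as -5 + 4, which equals -1 instead of -9.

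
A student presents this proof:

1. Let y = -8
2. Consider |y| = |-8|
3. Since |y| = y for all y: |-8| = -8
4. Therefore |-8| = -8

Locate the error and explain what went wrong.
Step 3: Since |y| = y for all y: |-8| = -8

Step 3 incorrectly states that |y| = y for all y. The correct definition is |y| = y when y >= 0, and |y| = -y when y < 0. Since -8 < 0, we have |-8| = -(-8) = 8, not -8.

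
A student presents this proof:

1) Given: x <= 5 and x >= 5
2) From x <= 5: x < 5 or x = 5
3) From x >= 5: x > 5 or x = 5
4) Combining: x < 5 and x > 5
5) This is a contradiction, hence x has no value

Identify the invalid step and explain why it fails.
Step 4: Combining: x < 5 and x > 5

Step 4 incorrectly combines the conditions. From x <= 5 and x >= 5, the intersection is x = 5. The error treats the 'or' cases as 'and' requirements. The correct conclusion is that x = 5 is the unique solution, not that no solution exists.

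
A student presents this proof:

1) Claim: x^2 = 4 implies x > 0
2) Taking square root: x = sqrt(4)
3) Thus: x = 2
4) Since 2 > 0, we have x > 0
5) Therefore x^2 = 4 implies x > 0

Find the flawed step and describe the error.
Step 2: Taking square root: x = sqrt(4)

Step 2 takes the square root and assumes the positive root only. The equation x^2 = 4 actually has two solutions: x = 2 and x = -2. The proof silently assumes x > 0 without justification, then uses this assumption to conclude x > 0, which is circular. The counterexample x = -2 shows the claim is false.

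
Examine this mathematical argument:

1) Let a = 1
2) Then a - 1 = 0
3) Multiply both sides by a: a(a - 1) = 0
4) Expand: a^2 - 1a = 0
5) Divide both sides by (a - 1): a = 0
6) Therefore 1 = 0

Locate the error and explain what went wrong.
Step 5: Divide both sides by (a - 1): a = 0

Step 5 divides both sides by (a - 1). However, since a = 1, we have (a - 1) = 0. Division by zero is undefined, making this step invalid.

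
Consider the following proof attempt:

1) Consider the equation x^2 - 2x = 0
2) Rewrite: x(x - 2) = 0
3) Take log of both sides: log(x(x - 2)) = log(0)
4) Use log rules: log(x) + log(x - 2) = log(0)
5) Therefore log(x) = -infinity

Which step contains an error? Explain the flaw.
Step 3: Take log of both sides: log(x(x - 2)) = log(0)

Step 3 takes the logarithm of both sides, resulting in log(0) on the right side. The logarithm is only defined for positive numbers; log(0) is undefined (approaches negative infinity). This operation is invalid.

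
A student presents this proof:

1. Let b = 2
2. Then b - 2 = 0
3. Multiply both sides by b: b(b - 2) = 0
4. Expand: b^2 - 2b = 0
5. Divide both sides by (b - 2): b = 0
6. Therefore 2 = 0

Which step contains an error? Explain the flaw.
Step 5: Divide both sides by (b - 2): b = 0

Step 5 divides both sides by (b - 2). However, since b = 2, we have (b - 2) = 0. Division by zero is undefined, making this step invalid.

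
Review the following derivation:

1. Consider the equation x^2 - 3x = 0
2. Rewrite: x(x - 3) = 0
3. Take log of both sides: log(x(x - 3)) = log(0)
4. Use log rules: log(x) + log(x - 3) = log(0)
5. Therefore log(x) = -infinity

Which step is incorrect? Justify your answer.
Step 3: Take log of both sides: log(x(x - 3)) = log(0)

Step 3 takes the logarithm of both sides, resulting in log(0) on the right side. The logarithm is only defined for positive numbers; log(0) is undefined (approaches negative infinity). This operation is invalid.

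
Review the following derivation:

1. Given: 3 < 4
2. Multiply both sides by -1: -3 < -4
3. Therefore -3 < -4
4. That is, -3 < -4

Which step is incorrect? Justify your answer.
Step 2: Multiply both sides by -1: -3 < -4

Step 2 multiplies both sides by -1 but fails to reverse the inequality sign. When multiplying (or dividing) an inequality by a negative number, the direction must be reversed. Since 3 < 4, we should get -3 > -4, i.e., -3 > -4.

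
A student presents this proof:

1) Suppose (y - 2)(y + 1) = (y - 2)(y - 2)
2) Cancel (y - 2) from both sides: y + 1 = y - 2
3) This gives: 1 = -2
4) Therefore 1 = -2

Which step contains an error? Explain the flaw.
Step 2: Cancel (y - 2) from both sides: y + 1 = y - 2

Step 2 cancels (y - 2) from both sides. This is only valid if (y - 2) ≠ 0, i.e., y ≠ 2. When y = 2, both sides equal zero regardless of the other factors. The correct approach requires considering y = 2 as a separate case.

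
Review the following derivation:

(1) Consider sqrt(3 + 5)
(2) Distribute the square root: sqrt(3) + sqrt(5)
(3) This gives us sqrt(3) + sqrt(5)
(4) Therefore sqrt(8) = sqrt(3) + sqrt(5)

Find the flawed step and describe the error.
Step 2: Distribute the square root: sqrt(3) + sqrt(5)

Step 2 incorrectly 'distributes' the square root over addition. The square root function does not distribute: sqrt(a + b) ≠ sqrt(a) + sqrt(b). In fact, sqrt(3 + 5) = sqrt(8) ≈ 2.8284, while sqrt(3) + sqrt(5) ≈ 3.9681.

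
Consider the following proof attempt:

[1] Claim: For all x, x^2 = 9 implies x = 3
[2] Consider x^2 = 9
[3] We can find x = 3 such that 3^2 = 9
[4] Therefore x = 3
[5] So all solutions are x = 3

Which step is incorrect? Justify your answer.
Step 4: Therefore x = 3

Step 4 incorrectly concludes that x = 3 is the only solution. The proof shows that x = 3 is A solution (existence), but does not show it is the ONLY solution (uniqueness). In fact, x = -3 is also a solution since (-3)^2 = 9. Finding one solution doesn't prove there are no others.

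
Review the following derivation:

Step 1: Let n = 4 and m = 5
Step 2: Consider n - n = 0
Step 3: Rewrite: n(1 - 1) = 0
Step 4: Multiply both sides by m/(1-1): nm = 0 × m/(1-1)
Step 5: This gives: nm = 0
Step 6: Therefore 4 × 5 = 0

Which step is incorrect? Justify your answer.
Step 4: Multiply both sides by m/(1-1): nm = 0 × m/(1-1)

Step 4 multiplies both sides by m/(1-1). However, 1-1 = 0, so this is multiplication by m/0, which is undefined. We cannot multiply by an undefined expression.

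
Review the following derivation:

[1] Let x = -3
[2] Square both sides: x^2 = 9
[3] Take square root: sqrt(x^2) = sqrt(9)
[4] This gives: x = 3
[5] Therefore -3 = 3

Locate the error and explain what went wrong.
Step 4: This gives: x = 3

Step 4 incorrectly states that sqrt(x^2) = x. The correct identity is sqrt(x^2) = |x|. Since x = -3 < 0, we have sqrt(x^2) = |-3| = 3, not x = -3.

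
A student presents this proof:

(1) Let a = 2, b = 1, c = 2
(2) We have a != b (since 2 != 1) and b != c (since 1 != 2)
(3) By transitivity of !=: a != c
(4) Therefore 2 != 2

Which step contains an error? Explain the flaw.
Step 3: By transitivity of !=: a != c

Step 3 incorrectly applies transitivity to the '!=' relation. Transitivity states: if a R b and b R c, then a R c. However, '!=' is not transitive. Counterexample: 2 != 1 and 1 != 2, but 2 = 2 (both equal 2). Transitivity holds for relations like <, <=, =, but not for !=.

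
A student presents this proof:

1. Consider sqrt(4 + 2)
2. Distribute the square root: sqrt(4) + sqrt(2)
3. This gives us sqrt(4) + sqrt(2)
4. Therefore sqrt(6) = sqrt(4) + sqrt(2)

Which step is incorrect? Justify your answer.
Step 2: Distribute the square root: sqrt(4) + sqrt(2)

Step 2 incorrectly 'distributes' the square root over addition. The square root function does not distribute: sqrt(a + b) ≠ sqrt(a) + sqrt(b). In fact, sqrt(4 + 2) = sqrt(6) ≈ 2.4495, while sqrt(4) + sqrt(2) ≈ 3.4142.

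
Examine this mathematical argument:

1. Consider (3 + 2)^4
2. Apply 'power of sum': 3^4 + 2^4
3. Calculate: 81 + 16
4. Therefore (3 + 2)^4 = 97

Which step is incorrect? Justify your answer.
Step 2: Apply 'power of sum': 3^4 + 2^4

Step 2 incorrectly applies a non-existent rule '(a+b)^n = a^n + b^n'. This is false in general. The correct expansion uses the binomial theorem. The actual value is (3 + 2)^4 = 5^4 = 625, not 97.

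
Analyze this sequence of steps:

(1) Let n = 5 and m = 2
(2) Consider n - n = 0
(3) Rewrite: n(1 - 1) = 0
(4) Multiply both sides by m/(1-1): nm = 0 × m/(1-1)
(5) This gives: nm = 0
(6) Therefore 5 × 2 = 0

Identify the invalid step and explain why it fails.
Step 4: Multiply both sides by m/(1-1): nm = 0 × m/(1-1)

Step 4 multiplies both sides by m/(1-1). However, 1-1 = 0, so this is multiplication by m/0, which is undefined. We cannot multiply by an undefined expression.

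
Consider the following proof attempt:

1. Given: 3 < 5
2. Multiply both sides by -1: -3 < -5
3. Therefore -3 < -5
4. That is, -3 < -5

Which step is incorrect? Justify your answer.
Step 2: Multiply both sides by -1: -3 < -5

Step 2 multiplies both sides by -1 but fails to reverse the inequality sign. When multiplying (or dividing) an inequality by a negative number, the direction must be reversed. Since 3 < 5, we should get -3 > -5, i.e., -3 > -5.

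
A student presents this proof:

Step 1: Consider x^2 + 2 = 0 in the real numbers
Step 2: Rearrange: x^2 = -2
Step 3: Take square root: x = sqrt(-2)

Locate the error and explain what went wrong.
Step 3: Take square root: x = sqrt(-2)

Step 3 takes the square root of -2, which is negative. In the real number system, the square root of a negative number is undefined. The equation x^2 + 2 = 0 has no real solutions. Square roots of negative numbers only exist in the complex numbers.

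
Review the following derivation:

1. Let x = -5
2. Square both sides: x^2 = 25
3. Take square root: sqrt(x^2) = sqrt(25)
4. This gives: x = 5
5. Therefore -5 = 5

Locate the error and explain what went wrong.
Step 4: This gives: x = 5

Step 4 incorrectly states that sqrt(x^2) = x. The correct identity is sqrt(x^2) = |x|. Since x = -5 < 0, we have sqrt(x^2) = |-5| = 5, not x = -5.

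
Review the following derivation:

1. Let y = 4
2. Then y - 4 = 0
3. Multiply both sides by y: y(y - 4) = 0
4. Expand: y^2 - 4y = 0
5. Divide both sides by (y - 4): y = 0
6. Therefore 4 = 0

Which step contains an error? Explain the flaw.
Step 5: Divide both sides by (y - 4): y = 0

Step 5 divides both sides by (y - 4). However, since y = 4, we have (y - 4) = 0. Division by zero is undefined, making this step invalid.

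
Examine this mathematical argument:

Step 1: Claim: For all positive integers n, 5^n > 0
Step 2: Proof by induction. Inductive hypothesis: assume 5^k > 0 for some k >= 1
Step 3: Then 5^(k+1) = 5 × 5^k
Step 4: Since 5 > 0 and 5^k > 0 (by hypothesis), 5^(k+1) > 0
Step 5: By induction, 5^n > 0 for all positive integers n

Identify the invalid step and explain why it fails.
Step 5: By induction, 5^n > 0 for all positive integers n

Step 5 concludes the proof by induction, but no base case was ever established. A valid induction proof requires: (1) a base case proving 5^1 > 0, and (2) an inductive step showing IF 5^k > 0 THEN 5^(k+1) > 0. Steps 2-4 correctly establish the inductive step, but without the base case the conclusion in step 5 does not follow.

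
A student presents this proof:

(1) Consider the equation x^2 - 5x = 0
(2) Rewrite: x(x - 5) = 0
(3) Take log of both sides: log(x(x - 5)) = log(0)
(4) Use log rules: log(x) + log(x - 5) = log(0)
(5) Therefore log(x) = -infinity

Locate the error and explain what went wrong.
Step 3: Take log of both sides: log(x(x - 5)) = log(0)

Step 3 takes the logarithm of both sides, resulting in log(0) on the right side. The logarithm is only defined for positive numbers; log(0) is undefined (approaches negative infinity). This operation is invalid.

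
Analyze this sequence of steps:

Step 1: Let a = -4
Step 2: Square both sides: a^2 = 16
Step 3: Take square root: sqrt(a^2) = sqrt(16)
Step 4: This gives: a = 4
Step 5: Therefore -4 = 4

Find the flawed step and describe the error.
Step 4: This gives: a = 4

Step 4 incorrectly states that sqrt(a^2) = a. The correct identity is sqrt(a^2) = |a|. Since a = -4 < 0, we have sqrt(a^2) = |-4| = 4, not a = -4.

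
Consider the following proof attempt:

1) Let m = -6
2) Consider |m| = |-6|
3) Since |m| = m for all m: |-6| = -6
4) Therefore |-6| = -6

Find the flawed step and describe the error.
Step 3: Since |m| = m for all m: |-6| = -6

Step 3 incorrectly states that |m| = m for all m. The correct definition is |m| = m when m >= 0, and |m| = -m when m < 0. Since -6 < 0, we have |-6| = -(-6) = 6, not -6.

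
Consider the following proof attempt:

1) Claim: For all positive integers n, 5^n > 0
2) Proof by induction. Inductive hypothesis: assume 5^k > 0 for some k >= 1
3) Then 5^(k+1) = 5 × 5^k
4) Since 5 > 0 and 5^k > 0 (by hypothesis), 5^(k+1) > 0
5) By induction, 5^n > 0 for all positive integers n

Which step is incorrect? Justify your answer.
Step 5: By induction, 5^n > 0 for all positive integers n

Step 5 concludes the proof by induction, but no base case was ever established. A valid induction proof requires: (1) a base case proving 5^1 > 0, and (2) an inductive step showing IF 5^k > 0 THEN 5^(k+1) > 0. Steps 2-4 correctly establish the inductive step, but without the base case the conclusion in step 5 does not follow.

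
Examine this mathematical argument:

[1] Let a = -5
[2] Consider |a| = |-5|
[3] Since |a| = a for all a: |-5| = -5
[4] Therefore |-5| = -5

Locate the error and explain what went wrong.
Step 3: Since |a| = a for all a: |-5| = -5

Step 3 incorrectly states that |a| = a for all a. The correct definition is |a| = a when a >= 0, and |a| = -a when a < 0. Since -5 < 0, we have |-5| = -(-5) = 5, not -5.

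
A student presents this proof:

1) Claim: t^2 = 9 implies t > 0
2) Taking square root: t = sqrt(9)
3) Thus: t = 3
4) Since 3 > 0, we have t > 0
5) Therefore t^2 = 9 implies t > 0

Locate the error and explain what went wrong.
Step 2: Taking square root: t = sqrt(9)

Step 2 takes the square root and assumes the positive root only. The equation t^2 = 9 actually has two solutions: t = 3 and t = -3. The proof silently assumes t > 0 without justification, then uses this assumption to conclude t > 0, which is circular. The counterexample t = -3 shows the claim is false.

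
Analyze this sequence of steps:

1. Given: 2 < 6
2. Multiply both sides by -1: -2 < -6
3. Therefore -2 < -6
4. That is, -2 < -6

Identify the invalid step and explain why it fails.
Step 2: Multiply both sides by -1: -2 < -6

Step 2 multiplies both sides by -1 but fails to reverse the inequality sign. When multiplying (or dividing) an inequality by a negative number, the direction must be reversed. Since 2 < 6, we should get -2 > -6, i.e., -2 > -6.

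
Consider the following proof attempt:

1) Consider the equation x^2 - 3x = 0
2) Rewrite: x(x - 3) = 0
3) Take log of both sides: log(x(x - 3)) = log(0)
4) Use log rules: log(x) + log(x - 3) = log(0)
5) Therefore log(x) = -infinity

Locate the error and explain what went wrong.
Step 3: Take log of both sides: log(x(x - 3)) = log(0)

Step 3 takes the logarithm of both sides, resulting in log(0) on the right side. The logarithm is only defined for positive numbers; log(0) is undefined (approaches negative infinity). This operation is invalid.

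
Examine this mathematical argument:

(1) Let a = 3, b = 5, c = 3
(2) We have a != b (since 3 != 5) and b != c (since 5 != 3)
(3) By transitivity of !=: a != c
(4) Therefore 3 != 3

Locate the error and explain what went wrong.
Step 3: By transitivity of !=: a != c

Step 3 incorrectly applies transitivity to the '!=' relation. Transitivity states: if a R b and b R c, then a R c. However, '!=' is not transitive. Counterexample: 3 != 5 and 5 != 3, but 3 = 3 (both equal 3). Transitivity holds for relations like <, <=, =, but not for !=.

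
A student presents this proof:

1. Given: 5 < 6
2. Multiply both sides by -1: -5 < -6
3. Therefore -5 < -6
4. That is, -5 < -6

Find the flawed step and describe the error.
Step 2: Multiply both sides by -1: -5 < -6

Step 2 multiplies both sides by -1 but fails to reverse the inequality sign. When multiplying (or dividing) an inequality by a negative number, the direction must be reversed. Since 5 < 6, we should get -5 > -6, i.e., -5 > -6.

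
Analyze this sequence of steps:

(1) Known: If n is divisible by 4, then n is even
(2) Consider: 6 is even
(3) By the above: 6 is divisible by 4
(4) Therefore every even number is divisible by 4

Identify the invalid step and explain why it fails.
Step 3: By the above: 6 is divisible by 4

Step 3 commits the fallacy of affirming the consequent. The known fact 'divisible by 4 → even' does NOT imply 'even → divisible by 4'. That would be the converse, which is false. For example, 6 is even but 6 ÷ 4 = 1.50, which is not an integer.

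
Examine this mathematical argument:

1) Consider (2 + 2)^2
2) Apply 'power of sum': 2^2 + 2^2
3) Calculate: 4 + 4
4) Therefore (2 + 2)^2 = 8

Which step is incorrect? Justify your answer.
Step 2: Apply 'power of sum': 2^2 + 2^2

Step 2 incorrectly applies a non-existent rule '(a+b)^n = a^n + b^n'. This is false in general. The correct expansion uses the binomial theorem. The actual value is (2 + 2)^2 = 4^2 = 16, not 8.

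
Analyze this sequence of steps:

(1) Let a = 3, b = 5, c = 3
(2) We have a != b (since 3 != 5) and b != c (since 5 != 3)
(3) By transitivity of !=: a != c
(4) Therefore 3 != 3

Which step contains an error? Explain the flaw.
Step 3: By transitivity of !=: a != c

Step 3 incorrectly applies transitivity to the '!=' relation. Transitivity states: if a R b and b R c, then a R c. However, '!=' is not transitive. Counterexample: 3 != 5 and 5 != 3, but 3 = 3 (both equal 3). Transitivity holds for relations like <, <=, =, but not for !=.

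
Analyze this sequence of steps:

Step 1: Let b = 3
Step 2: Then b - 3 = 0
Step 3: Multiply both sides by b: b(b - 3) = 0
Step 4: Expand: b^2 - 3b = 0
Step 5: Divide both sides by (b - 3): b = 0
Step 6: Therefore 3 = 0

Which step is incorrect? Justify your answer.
Step 5: Divide both sides by (b - 3): b = 0

Step 5 divides both sides by (b - 3). However, since b = 3, we have (b - 3) = 0. Division by zero is undefined, making this step invalid.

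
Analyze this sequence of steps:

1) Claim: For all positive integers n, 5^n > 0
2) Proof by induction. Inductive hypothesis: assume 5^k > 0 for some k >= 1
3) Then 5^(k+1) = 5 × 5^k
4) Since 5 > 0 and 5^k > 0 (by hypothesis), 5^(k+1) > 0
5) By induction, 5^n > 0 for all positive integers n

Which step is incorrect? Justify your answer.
Step 5: By induction, 5^n > 0 for all positive integers n

Step 5 concludes the proof by induction, but no base case was ever established. A valid induction proof requires: (1) a base case proving 5^1 > 0, and (2) an inductive step showing IF 5^k > 0 THEN 5^(k+1) > 0. Steps 2-4 correctly establish the inductive step, but without the base case the conclusion in step 5 does not follow.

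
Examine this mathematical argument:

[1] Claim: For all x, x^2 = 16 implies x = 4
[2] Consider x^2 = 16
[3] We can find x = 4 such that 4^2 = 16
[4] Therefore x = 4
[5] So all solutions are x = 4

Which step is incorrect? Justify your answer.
Step 4: Therefore x = 4

Step 4 incorrectly concludes that x = 4 is the only solution. The proof shows that x = 4 is A solution (existence), but does not show it is the ONLY solution (uniqueness). In fact, x = -4 is also a solution since (-4)^2 = 16. Finding one solution doesn't prove there are no others.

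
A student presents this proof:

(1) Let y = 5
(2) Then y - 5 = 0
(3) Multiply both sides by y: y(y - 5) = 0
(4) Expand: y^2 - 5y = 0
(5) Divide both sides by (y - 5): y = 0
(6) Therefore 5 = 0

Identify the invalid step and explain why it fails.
Step 5: Divide both sides by (y - 5): y = 0

Step 5 divides both sides by (y - 5). However, since y = 5, we have (y - 5) = 0. Division by zero is undefined, making this step invalid.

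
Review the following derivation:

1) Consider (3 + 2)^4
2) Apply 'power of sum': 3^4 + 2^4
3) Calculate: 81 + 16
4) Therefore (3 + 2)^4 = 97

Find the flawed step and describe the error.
Step 2: Apply 'power of sum': 3^4 + 2^4

Step 2 incorrectly applies a non-existent rule '(a+b)^n = a^n + b^n'. This is false in general. The correct expansion uses the binomial theorem. The actual value is (3 + 2)^4 = 5^4 = 625, not 97.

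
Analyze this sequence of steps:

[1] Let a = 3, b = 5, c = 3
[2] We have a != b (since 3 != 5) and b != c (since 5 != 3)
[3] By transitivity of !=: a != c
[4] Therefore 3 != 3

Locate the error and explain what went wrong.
Step 3: By transitivity of !=: a != c

Step 3 incorrectly applies transitivity to the '!=' relation. Transitivity states: if a R b and b R c, then a R c. However, '!=' is not transitive. Counterexample: 3 != 5 and 5 != 3, but 3 = 3 (both equal 3). Transitivity holds for relations like <, <=, =, but not for !=.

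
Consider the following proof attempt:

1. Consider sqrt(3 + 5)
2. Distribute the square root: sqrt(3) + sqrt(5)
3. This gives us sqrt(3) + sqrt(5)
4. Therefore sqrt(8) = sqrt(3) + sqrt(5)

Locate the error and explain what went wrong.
Step 2: Distribute the square root: sqrt(3) + sqrt(5)

Step 2 incorrectly 'distributes' the square root over addition. The square root function does not distribute: sqrt(a + b) ≠ sqrt(a) + sqrt(b). In fact, sqrt(3 + 5) = sqrt(8) ≈ 2.8284, while sqrt(3) + sqrt(5) ≈ 3.9681.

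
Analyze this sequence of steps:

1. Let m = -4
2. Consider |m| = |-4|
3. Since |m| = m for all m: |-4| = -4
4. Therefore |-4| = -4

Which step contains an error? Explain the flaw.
Step 3: Since |m| = m for all m: |-4| = -4

Step 3 incorrectly states that |m| = m for all m. The correct definition is |m| = m when m >= 0, and |m| = -m when m < 0. Since -4 < 0, we have |-4| = -(-4) = 4, not -4.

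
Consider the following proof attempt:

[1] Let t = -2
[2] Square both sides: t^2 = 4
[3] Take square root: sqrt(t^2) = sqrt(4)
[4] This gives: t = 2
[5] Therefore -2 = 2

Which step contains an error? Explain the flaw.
Step 4: This gives: t = 2

Step 4 incorrectly states that sqrt(t^2) = t. The correct identity is sqrt(t^2) = |t|. Since t = -2 < 0, we have sqrt(t^2) = |-2| = 2, not t = -2.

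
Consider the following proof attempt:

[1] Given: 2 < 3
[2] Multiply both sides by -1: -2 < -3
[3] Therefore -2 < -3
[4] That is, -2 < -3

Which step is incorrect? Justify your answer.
Step 2: Multiply both sides by -1: -2 < -3

Step 2 multiplies both sides by -1 but fails to reverse the inequality sign. When multiplying (or dividing) an inequality by a negative number, the direction must be reversed. Since 2 < 3, we should get -2 > -3, i.e., -2 > -3.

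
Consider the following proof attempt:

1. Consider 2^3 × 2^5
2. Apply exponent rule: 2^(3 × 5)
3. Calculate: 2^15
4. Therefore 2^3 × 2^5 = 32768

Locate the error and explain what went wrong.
Step 2: Apply exponent rule: 2^(3 × 5)

Step 2 incorrectly states that a^b × a^c = a^(b×c). The correct rule is a^b × a^c = a^(b+c). The actual value is 2^3 × 2^5 = 2^8 = 256, not 2^15 = 32768.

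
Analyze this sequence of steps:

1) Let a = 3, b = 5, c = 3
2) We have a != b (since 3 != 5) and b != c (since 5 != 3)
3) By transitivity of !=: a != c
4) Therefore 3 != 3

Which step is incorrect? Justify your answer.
Step 3: By transitivity of !=: a != c

Step 3 incorrectly applies transitivity to the '!=' relation. Transitivity states: if a R b and b R c, then a R c. However, '!=' is not transitive. Counterexample: 3 != 5 and 5 != 3, but 3 = 3 (both equal 3). Transitivity holds for relations like <, <=, =, but not for !=.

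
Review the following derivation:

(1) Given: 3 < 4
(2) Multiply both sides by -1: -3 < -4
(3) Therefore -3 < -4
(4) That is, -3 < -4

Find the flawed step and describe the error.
Step 2: Multiply both sides by -1: -3 < -4

Step 2 multiplies both sides by -1 but fails to reverse the inequality sign. When multiplying (or dividing) an inequality by a negative number, the direction must be reversed. Since 3 < 4, we should get -3 > -4, i.e., -3 > -4.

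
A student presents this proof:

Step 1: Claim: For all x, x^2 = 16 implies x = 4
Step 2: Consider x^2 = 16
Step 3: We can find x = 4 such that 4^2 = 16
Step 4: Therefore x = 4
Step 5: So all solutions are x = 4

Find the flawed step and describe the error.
Step 4: Therefore x = 4

Step 4 incorrectly concludes that x = 4 is the only solution. The proof shows that x = 4 is A solution (existence), but does not show it is the ONLY solution (uniqueness). In fact, x = -4 is also a solution since (-4)^2 = 16. Finding one solution doesn't prove there are no others.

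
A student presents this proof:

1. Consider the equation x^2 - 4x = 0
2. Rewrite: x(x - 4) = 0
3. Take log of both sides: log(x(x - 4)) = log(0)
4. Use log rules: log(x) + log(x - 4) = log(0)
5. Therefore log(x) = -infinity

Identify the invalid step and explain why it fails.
Step 3: Take log of both sides: log(x(x - 4)) = log(0)

Step 3 takes the logarithm of both sides, resulting in log(0) on the right side. The logarithm is only defined for positive numbers; log(0) is undefined (approaches negative infinity). This operation is invalid.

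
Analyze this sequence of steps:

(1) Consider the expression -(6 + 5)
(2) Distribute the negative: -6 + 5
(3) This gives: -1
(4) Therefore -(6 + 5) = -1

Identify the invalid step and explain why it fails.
Step 2: Distribute the negative: -6 + 5

Step 2 incorrectly distributes the negative sign. The correct distribution is -(6 + 5) = -6 - 5 = -11. The negative must be applied to both terms, not just the first. The error treats -(6 + 5) as -6 + 5, which equals -1 instead of -11.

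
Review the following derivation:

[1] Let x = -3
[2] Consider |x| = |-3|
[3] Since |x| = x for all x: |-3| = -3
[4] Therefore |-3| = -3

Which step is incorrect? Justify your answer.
Step 3: Since |x| = x for all x: |-3| = -3

Step 3 incorrectly states that |x| = x for all x. The correct definition is |x| = x when x >= 0, and |x| = -x when x < 0. Since -3 < 0, we have |-3| = -(-3) = 3, not -3.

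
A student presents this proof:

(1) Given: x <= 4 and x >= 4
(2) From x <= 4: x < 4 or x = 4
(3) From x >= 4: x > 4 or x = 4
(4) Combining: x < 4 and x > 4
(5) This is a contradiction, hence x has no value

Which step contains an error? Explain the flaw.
Step 4: Combining: x < 4 and x > 4

Step 4 incorrectly combines the conditions. From x <= 4 and x >= 4, the intersection is x = 4. The error treats the 'or' cases as 'and' requirements. The correct conclusion is that x = 4 is the unique solution, not that no solution exists.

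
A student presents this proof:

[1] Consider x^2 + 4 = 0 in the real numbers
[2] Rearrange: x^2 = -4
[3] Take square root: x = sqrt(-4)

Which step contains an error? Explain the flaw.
Step 3: Take square root: x = sqrt(-4)

Step 3 takes the square root of -4, which is negative. In the real number system, the square root of a negative number is undefined. The equation x^2 + 4 = 0 has no real solutions. Square roots of negative numbers only exist in the complex numbers.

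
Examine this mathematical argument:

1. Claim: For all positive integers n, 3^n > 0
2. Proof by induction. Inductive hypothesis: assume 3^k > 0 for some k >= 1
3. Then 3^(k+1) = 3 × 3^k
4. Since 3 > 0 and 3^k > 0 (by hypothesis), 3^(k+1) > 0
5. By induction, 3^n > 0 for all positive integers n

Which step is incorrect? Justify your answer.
Step 5: By induction, 3^n > 0 for all positive integers n

Step 5 concludes the proof by induction, but no base case was ever established. A valid induction proof requires: (1) a base case proving 3^1 > 0, and (2) an inductive step showing IF 3^k > 0 THEN 3^(k+1) > 0. Steps 2-4 correctly establish the inductive step, but without the base case the conclusion in step 5 does not follow.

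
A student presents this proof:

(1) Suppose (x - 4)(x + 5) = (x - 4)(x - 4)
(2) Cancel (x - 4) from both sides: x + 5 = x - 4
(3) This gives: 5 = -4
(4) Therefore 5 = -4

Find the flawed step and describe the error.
Step 2: Cancel (x - 4) from both sides: x + 5 = x - 4

Step 2 cancels (x - 4) from both sides. This is only valid if (x - 4) ≠ 0, i.e., x ≠ 4. When x = 4, both sides equal zero regardless of the other factors. The correct approach requires considering x = 4 as a separate case.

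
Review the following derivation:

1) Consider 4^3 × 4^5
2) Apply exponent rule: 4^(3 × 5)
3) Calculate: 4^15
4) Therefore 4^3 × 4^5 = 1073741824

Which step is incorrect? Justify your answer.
Step 2: Apply exponent rule: 4^(3 × 5)

Step 2 incorrectly states that a^b × a^c = a^(b×c). The correct rule is a^b × a^c = a^(b+c). The actual value is 4^3 × 4^5 = 4^8 = 65536, not 4^15 = 1073741824.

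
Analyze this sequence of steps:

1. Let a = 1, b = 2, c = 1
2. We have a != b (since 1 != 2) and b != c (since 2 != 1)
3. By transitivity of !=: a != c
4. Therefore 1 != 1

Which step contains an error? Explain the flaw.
Step 3: By transitivity of !=: a != c

Step 3 incorrectly applies transitivity to the '!=' relation. Transitivity states: if a R b and b R c, then a R c. However, '!=' is not transitive. Counterexample: 1 != 2 and 2 != 1, but 1 = 1 (both equal 1). Transitivity holds for relations like <, <=, =, but not for !=.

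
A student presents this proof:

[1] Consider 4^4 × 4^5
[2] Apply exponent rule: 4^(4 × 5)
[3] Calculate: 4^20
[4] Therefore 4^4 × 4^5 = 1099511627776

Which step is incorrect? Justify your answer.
Step 2: Apply exponent rule: 4^(4 × 5)

Step 2 incorrectly states that a^b × a^c = a^(b×c). The correct rule is a^b × a^c = a^(b+c). The actual value is 4^4 × 4^5 = 4^9 = 262144, not 4^20 = 1099511627776.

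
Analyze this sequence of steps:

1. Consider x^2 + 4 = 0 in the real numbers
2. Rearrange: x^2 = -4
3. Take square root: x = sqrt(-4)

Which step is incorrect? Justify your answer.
Step 3: Take square root: x = sqrt(-4)

Step 3 takes the square root of -4, which is negative. In the real number system, the square root of a negative number is undefined. The equation x^2 + 4 = 0 has no real solutions. Square roots of negative numbers only exist in the complex numbers.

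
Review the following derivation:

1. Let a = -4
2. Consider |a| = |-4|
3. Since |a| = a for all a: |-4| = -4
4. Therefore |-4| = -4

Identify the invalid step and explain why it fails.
Step 3: Since |a| = a for all a: |-4| = -4

Step 3 incorrectly states that |a| = a for all a. The correct definition is |a| = a when a >= 0, and |a| = -a when a < 0. Since -4 < 0, we have |-4| = -(-4) = 4, not -4.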